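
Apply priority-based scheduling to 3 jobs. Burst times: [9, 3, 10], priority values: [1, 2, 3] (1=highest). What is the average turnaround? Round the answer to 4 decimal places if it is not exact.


Sort by priority (ascending = highest first):
Order: [(1, 9), (2, 3), (3, 10)]
Completion times:
  Priority 1, burst=9, C=9
  Priority 2, burst=3, C=12
  Priority 3, burst=10, C=22
Average turnaround = 43/3 = 14.3333

14.3333


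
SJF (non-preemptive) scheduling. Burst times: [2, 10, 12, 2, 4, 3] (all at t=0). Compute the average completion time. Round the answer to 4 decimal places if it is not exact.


SJF order (ascending): [2, 2, 3, 4, 10, 12]
Completion times:
  Job 1: burst=2, C=2
  Job 2: burst=2, C=4
  Job 3: burst=3, C=7
  Job 4: burst=4, C=11
  Job 5: burst=10, C=21
  Job 6: burst=12, C=33
Average completion = 78/6 = 13.0

13.0


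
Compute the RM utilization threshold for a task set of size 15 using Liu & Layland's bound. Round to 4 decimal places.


Compute 2^(1/15) = 1.0472941228
Subtract 1: 1.0472941228 - 1 = 0.0472941228
Multiply by n: 15 * 0.0472941228 = 0.7094118420
Round to 4 dp: 0.7094

0.7094


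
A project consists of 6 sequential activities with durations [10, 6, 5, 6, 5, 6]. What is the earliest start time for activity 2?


Activity 2 starts after activities 1 through 1 complete.
Predecessor durations: [10]
ES = 10 = 10

10


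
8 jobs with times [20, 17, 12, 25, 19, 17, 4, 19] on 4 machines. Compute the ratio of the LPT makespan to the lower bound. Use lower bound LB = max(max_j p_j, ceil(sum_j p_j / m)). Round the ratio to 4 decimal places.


LPT order: [25, 20, 19, 19, 17, 17, 12, 4]
Machine loads after assignment: [29, 32, 36, 36]
LPT makespan = 36
Lower bound = max(max_job, ceil(total/4)) = max(25, 34) = 34
Ratio = 36 / 34 = 1.0588

1.0588


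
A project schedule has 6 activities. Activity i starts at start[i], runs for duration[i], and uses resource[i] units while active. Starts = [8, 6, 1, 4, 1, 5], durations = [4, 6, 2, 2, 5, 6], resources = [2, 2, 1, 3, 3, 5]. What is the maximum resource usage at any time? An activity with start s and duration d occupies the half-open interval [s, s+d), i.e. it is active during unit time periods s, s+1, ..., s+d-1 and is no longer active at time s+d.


Each activity i is active on [start_i, start_i + duration_i).
Compute total resource usage per time slot:
  t=0: active resources = [], total = 0
  t=1: active resources = [1, 3], total = 4
  t=2: active resources = [1, 3], total = 4
  t=3: active resources = [3], total = 3
  t=4: active resources = [3, 3], total = 6
  t=5: active resources = [3, 3, 5], total = 11
  t=6: active resources = [2, 5], total = 7
  t=7: active resources = [2, 5], total = 7
  t=8: active resources = [2, 2, 5], total = 9
  t=9: active resources = [2, 2, 5], total = 9
  t=10: active resources = [2, 2, 5], total = 9
  t=11: active resources = [2, 2], total = 4
Peak resource demand = 11

11


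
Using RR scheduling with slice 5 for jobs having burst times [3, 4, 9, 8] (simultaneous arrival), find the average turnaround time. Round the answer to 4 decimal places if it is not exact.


Time quantum = 5
Execution trace:
  J1 runs 3 units, time = 3
  J2 runs 4 units, time = 7
  J3 runs 5 units, time = 12
  J4 runs 5 units, time = 17
  J3 runs 4 units, time = 21
  J4 runs 3 units, time = 24
Finish times: [3, 7, 21, 24]
Average turnaround = 55/4 = 13.75

13.75


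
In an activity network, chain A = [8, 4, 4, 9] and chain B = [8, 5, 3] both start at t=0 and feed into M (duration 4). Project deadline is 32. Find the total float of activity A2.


Forward pass: ES(A2) = sum of predecessors on chain A = 8
EF = ES + duration = 8 + 4 = 12
Backward pass: LF(M) = deadline = 32; LS(M) = 32 - 4 = 28
LF(A2) = LS(M) - sum(successors on chain A) = 28 - 13 = 15
LS = LF - duration = 15 - 4 = 11
Total float = LS - ES = 11 - 8 = 3

3


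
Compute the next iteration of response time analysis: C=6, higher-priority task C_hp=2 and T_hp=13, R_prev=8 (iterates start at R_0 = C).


R_next = C + ceil(R_prev / T_hp) * C_hp
ceil(8 / 13) = ceil(0.6154) = 1
Interference = 1 * 2 = 2
R_next = 6 + 2 = 8
R_next = R_prev, so the iteration has converged (response time = 8).

8


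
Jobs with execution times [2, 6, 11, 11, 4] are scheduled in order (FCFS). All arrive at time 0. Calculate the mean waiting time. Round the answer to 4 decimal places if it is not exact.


FCFS order (as given): [2, 6, 11, 11, 4]
Waiting times:
  Job 1: wait = 0
  Job 2: wait = 2
  Job 3: wait = 8
  Job 4: wait = 19
  Job 5: wait = 30
Sum of waiting times = 59
Average waiting time = 59/5 = 11.8

11.8


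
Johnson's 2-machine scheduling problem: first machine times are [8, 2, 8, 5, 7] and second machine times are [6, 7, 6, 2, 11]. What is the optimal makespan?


Apply Johnson's rule:
  Group 1 (a <= b): [(2, 2, 7), (5, 7, 11)]
  Group 2 (a > b): [(1, 8, 6), (3, 8, 6), (4, 5, 2)]
Optimal job order: [2, 5, 1, 3, 4]
Schedule:
  Job 2: M1 done at 2, M2 done at 9
  Job 5: M1 done at 9, M2 done at 20
  Job 1: M1 done at 17, M2 done at 26
  Job 3: M1 done at 25, M2 done at 32
  Job 4: M1 done at 30, M2 done at 34
Makespan = 34

34


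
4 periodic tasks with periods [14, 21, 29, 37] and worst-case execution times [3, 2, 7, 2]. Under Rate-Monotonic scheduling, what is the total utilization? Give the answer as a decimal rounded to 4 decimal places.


Compute individual utilizations (exact fractions):
  Task 1: C/T = 3/14 (approx. 0.2143)
  Task 2: C/T = 2/21 (approx. 0.0952)
  Task 3: C/T = 7/29 (approx. 0.2414)
  Task 4: C/T = 2/37 (approx. 0.0541)
Total utilization U = 3/14 + 2/21 + 7/29 + 2/37 = 27263/45066
Rounded to 4 decimal places: U = 0.6050
RM (Liu & Layland) bound for 4 tasks = 0.756828; compare with U = 27263/45066 (approx. 0.604957)
U <= bound, so schedulable by RM sufficient condition.

0.6050


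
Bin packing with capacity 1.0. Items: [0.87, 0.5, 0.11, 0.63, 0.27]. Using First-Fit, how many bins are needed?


Place items sequentially using First-Fit:
  Item 0.87 -> new Bin 1
  Item 0.5 -> new Bin 2
  Item 0.11 -> Bin 1 (now 0.98)
  Item 0.63 -> new Bin 3
  Item 0.27 -> Bin 2 (now 0.77)
Total bins used = 3

3


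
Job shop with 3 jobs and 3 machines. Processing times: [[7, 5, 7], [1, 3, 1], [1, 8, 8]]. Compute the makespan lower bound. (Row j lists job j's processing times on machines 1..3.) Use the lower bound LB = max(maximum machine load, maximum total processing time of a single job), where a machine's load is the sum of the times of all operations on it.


Machine loads:
  Machine 1: 7 + 1 + 1 = 9
  Machine 2: 5 + 3 + 8 = 16
  Machine 3: 7 + 1 + 8 = 16
Max machine load = 16
Job totals:
  Job 1: 19
  Job 2: 5
  Job 3: 17
Max job total = 19
Lower bound = max(16, 19) = 19

19


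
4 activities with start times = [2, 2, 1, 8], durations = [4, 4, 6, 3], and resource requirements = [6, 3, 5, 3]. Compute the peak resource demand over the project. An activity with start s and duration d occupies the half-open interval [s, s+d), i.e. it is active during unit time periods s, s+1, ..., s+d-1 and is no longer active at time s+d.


Each activity i is active on [start_i, start_i + duration_i).
Compute total resource usage per time slot:
  t=0: active resources = [], total = 0
  t=1: active resources = [5], total = 5
  t=2: active resources = [6, 3, 5], total = 14
  t=3: active resources = [6, 3, 5], total = 14
  t=4: active resources = [6, 3, 5], total = 14
  t=5: active resources = [6, 3, 5], total = 14
  t=6: active resources = [5], total = 5
  t=7: active resources = [], total = 0
  t=8: active resources = [3], total = 3
  t=9: active resources = [3], total = 3
  t=10: active resources = [3], total = 3
Peak resource demand = 14

14


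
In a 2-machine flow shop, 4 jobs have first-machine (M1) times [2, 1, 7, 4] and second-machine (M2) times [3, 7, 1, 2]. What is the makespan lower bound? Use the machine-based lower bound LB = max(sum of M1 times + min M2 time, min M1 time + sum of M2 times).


LB1 = sum(M1 times) + min(M2 times) = 14 + 1 = 15
LB2 = min(M1 times) + sum(M2 times) = 1 + 13 = 14
Lower bound = max(LB1, LB2) = max(15, 14) = 15

15


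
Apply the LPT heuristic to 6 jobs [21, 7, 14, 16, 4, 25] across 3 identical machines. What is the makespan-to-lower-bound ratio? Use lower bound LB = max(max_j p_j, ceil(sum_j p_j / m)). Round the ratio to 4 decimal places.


LPT order: [25, 21, 16, 14, 7, 4]
Machine loads after assignment: [29, 28, 30]
LPT makespan = 30
Lower bound = max(max_job, ceil(total/3)) = max(25, 29) = 29
Ratio = 30 / 29 = 1.0345

1.0345


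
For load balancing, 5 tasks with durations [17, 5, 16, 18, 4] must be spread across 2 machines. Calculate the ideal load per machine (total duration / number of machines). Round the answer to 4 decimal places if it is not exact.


Total processing time = 17 + 5 + 16 + 18 + 4 = 60
Number of machines = 2
Ideal balanced load = 60 / 2 = 30.0

30.0


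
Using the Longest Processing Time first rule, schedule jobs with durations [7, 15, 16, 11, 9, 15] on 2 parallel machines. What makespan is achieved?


Sort jobs in decreasing order (LPT): [16, 15, 15, 11, 9, 7]
Assign each job to the least loaded machine:
  Machine 1: jobs [16, 11, 9], load = 36
  Machine 2: jobs [15, 15, 7], load = 37
Makespan = max load = 37

37


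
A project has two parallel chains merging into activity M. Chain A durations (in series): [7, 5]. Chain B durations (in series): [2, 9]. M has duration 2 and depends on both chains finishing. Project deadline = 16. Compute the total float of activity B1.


Forward pass: ES(B1) = sum of predecessors on chain B = 0
EF = ES + duration = 0 + 2 = 2
Backward pass: LF(M) = deadline = 16; LS(M) = 16 - 2 = 14
LF(B1) = LS(M) - sum(successors on chain B) = 14 - 9 = 5
LS = LF - duration = 5 - 2 = 3
Total float = LS - ES = 3 - 0 = 3

3


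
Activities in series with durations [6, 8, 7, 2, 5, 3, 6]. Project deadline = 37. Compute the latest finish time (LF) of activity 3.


LF(activity 3) = deadline - sum of successor durations
Successors: activities 4 through 7 with durations [2, 5, 3, 6]
Sum of successor durations = 16
LF = 37 - 16 = 21

21


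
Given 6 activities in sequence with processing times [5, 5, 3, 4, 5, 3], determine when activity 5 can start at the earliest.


Activity 5 starts after activities 1 through 4 complete.
Predecessor durations: [5, 5, 3, 4]
ES = 5 + 5 + 3 + 4 = 17

17


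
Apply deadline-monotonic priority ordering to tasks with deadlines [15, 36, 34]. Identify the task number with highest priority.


Sort tasks by relative deadline (ascending):
  Task 1: deadline = 15
  Task 3: deadline = 34
  Task 2: deadline = 36
Priority order (highest first): [1, 3, 2]
Highest priority task = 1

1


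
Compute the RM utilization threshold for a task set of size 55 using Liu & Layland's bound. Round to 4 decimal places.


Compute 2^(1/55) = 1.0126824244
Subtract 1: 1.0126824244 - 1 = 0.0126824244
Multiply by n: 55 * 0.0126824244 = 0.6975333420
Round to 4 dp: 0.6975

0.6975


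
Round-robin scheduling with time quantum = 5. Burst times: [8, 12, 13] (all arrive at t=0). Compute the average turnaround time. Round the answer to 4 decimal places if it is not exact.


Time quantum = 5
Execution trace:
  J1 runs 5 units, time = 5
  J2 runs 5 units, time = 10
  J3 runs 5 units, time = 15
  J1 runs 3 units, time = 18
  J2 runs 5 units, time = 23
  J3 runs 5 units, time = 28
  J2 runs 2 units, time = 30
  J3 runs 3 units, time = 33
Finish times: [18, 30, 33]
Average turnaround = 81/3 = 27.0

27.0


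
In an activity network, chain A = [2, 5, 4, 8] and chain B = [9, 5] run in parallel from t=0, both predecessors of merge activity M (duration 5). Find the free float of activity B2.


ES(B2) = sum of predecessors on chain B = 9
EF(B2) = ES + duration = 9 + 5 = 14
Successor of B2 is M. ES(M) = max(sum(A), sum(B)) = max(19, 14) = 19
Free float = ES(successor) - EF(current) = 19 - 14 = 5

5


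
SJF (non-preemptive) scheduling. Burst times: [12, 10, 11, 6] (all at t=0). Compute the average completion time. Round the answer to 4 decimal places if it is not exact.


SJF order (ascending): [6, 10, 11, 12]
Completion times:
  Job 1: burst=6, C=6
  Job 2: burst=10, C=16
  Job 3: burst=11, C=27
  Job 4: burst=12, C=39
Average completion = 88/4 = 22.0

22.0


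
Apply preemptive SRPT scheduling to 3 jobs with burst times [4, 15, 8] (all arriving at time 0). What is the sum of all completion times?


Since all jobs arrive at t=0, SRPT equals SPT ordering.
SPT order: [4, 8, 15]
Completion times:
  Job 1: p=4, C=4
  Job 2: p=8, C=12
  Job 3: p=15, C=27
Total completion time = 4 + 12 + 27 = 43

43


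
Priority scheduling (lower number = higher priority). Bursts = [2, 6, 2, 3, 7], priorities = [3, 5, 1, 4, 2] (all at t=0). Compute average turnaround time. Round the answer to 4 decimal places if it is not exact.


Sort by priority (ascending = highest first):
Order: [(1, 2), (2, 7), (3, 2), (4, 3), (5, 6)]
Completion times:
  Priority 1, burst=2, C=2
  Priority 2, burst=7, C=9
  Priority 3, burst=2, C=11
  Priority 4, burst=3, C=14
  Priority 5, burst=6, C=20
Average turnaround = 56/5 = 11.2

11.2


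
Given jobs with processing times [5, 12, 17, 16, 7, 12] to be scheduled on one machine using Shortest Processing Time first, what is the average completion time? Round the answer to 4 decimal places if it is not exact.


Sort jobs by processing time (SPT order): [5, 7, 12, 12, 16, 17]
Compute completion times sequentially:
  Job 1: processing = 5, completes at 5
  Job 2: processing = 7, completes at 12
  Job 3: processing = 12, completes at 24
  Job 4: processing = 12, completes at 36
  Job 5: processing = 16, completes at 52
  Job 6: processing = 17, completes at 69
Sum of completion times = 198
Average completion time = 198/6 = 33.0

33.0


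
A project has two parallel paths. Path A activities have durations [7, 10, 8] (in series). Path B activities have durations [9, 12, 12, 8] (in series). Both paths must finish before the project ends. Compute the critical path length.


Path A total = 7 + 10 + 8 = 25
Path B total = 9 + 12 + 12 + 8 = 41
Critical path = longest path = max(25, 41) = 41

41


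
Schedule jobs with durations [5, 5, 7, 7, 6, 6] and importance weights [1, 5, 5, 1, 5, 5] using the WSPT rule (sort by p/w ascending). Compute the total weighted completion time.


Compute p/w ratios and sort ascending (WSPT): [(5, 5), (6, 5), (6, 5), (7, 5), (5, 1), (7, 1)]
Compute weighted completion times:
  Job (p=5,w=5): C=5, w*C=5*5=25
  Job (p=6,w=5): C=11, w*C=5*11=55
  Job (p=6,w=5): C=17, w*C=5*17=85
  Job (p=7,w=5): C=24, w*C=5*24=120
  Job (p=5,w=1): C=29, w*C=1*29=29
  Job (p=7,w=1): C=36, w*C=1*36=36
Total weighted completion time = 350

350


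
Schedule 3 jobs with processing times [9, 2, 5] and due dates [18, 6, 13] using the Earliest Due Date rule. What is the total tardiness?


Sort by due date (EDD order): [(2, 6), (5, 13), (9, 18)]
Compute completion times and tardiness:
  Job 1: p=2, d=6, C=2, tardiness=max(0,2-6)=0
  Job 2: p=5, d=13, C=7, tardiness=max(0,7-13)=0
  Job 3: p=9, d=18, C=16, tardiness=max(0,16-18)=0
Total tardiness = 0

0


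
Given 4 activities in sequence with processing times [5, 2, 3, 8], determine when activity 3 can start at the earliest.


Activity 3 starts after activities 1 through 2 complete.
Predecessor durations: [5, 2]
ES = 5 + 2 = 7

7


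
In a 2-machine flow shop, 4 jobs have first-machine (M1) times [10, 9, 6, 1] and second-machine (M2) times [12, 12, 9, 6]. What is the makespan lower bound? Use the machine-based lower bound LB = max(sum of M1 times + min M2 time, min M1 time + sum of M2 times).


LB1 = sum(M1 times) + min(M2 times) = 26 + 6 = 32
LB2 = min(M1 times) + sum(M2 times) = 1 + 39 = 40
Lower bound = max(LB1, LB2) = max(32, 40) = 40

40


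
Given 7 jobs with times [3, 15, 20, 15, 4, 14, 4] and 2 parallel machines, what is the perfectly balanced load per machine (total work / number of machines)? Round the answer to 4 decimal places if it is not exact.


Total processing time = 3 + 15 + 20 + 15 + 4 + 14 + 4 = 75
Number of machines = 2
Ideal balanced load = 75 / 2 = 37.5

37.5


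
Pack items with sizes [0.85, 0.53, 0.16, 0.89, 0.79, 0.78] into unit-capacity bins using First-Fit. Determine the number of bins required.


Place items sequentially using First-Fit:
  Item 0.85 -> new Bin 1
  Item 0.53 -> new Bin 2
  Item 0.16 -> Bin 2 (now 0.69)
  Item 0.89 -> new Bin 3
  Item 0.79 -> new Bin 4
  Item 0.78 -> new Bin 5
Total bins used = 5

5


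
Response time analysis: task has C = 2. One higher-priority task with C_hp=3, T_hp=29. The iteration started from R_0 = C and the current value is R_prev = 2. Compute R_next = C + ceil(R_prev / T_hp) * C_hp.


R_next = C + ceil(R_prev / T_hp) * C_hp
ceil(2 / 29) = ceil(0.069) = 1
Interference = 1 * 3 = 3
R_next = 2 + 3 = 5

5


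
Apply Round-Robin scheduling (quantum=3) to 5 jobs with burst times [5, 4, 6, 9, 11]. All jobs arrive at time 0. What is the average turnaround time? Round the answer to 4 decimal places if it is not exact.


Time quantum = 3
Execution trace:
  J1 runs 3 units, time = 3
  J2 runs 3 units, time = 6
  J3 runs 3 units, time = 9
  J4 runs 3 units, time = 12
  J5 runs 3 units, time = 15
  J1 runs 2 units, time = 17
  J2 runs 1 units, time = 18
  J3 runs 3 units, time = 21
  J4 runs 3 units, time = 24
  J5 runs 3 units, time = 27
  J4 runs 3 units, time = 30
  J5 runs 3 units, time = 33
  J5 runs 2 units, time = 35
Finish times: [17, 18, 21, 30, 35]
Average turnaround = 121/5 = 24.2

24.2


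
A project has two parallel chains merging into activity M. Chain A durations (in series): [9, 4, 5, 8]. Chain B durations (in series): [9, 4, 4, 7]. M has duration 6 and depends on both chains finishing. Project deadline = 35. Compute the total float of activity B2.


Forward pass: ES(B2) = sum of predecessors on chain B = 9
EF = ES + duration = 9 + 4 = 13
Backward pass: LF(M) = deadline = 35; LS(M) = 35 - 6 = 29
LF(B2) = LS(M) - sum(successors on chain B) = 29 - 11 = 18
LS = LF - duration = 18 - 4 = 14
Total float = LS - ES = 14 - 9 = 5

5


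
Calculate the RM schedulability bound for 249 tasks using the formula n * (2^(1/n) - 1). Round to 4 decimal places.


Compute 2^(1/249) = 1.0027876018
Subtract 1: 1.0027876018 - 1 = 0.0027876018
Multiply by n: 249 * 0.0027876018 = 0.6941128482
Round to 4 dp: 0.6941

0.6941


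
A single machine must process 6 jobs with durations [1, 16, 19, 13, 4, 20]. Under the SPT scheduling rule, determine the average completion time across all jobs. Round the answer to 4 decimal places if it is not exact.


Sort jobs by processing time (SPT order): [1, 4, 13, 16, 19, 20]
Compute completion times sequentially:
  Job 1: processing = 1, completes at 1
  Job 2: processing = 4, completes at 5
  Job 3: processing = 13, completes at 18
  Job 4: processing = 16, completes at 34
  Job 5: processing = 19, completes at 53
  Job 6: processing = 20, completes at 73
Sum of completion times = 184
Average completion time = 184/6 = 30.6667

30.6667


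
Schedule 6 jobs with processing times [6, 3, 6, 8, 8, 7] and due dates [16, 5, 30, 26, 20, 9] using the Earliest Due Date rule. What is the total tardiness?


Sort by due date (EDD order): [(3, 5), (7, 9), (6, 16), (8, 20), (8, 26), (6, 30)]
Compute completion times and tardiness:
  Job 1: p=3, d=5, C=3, tardiness=max(0,3-5)=0
  Job 2: p=7, d=9, C=10, tardiness=max(0,10-9)=1
  Job 3: p=6, d=16, C=16, tardiness=max(0,16-16)=0
  Job 4: p=8, d=20, C=24, tardiness=max(0,24-20)=4
  Job 5: p=8, d=26, C=32, tardiness=max(0,32-26)=6
  Job 6: p=6, d=30, C=38, tardiness=max(0,38-30)=8
Total tardiness = 19

19


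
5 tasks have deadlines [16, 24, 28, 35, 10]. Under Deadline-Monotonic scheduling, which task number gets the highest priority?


Sort tasks by relative deadline (ascending):
  Task 5: deadline = 10
  Task 1: deadline = 16
  Task 2: deadline = 24
  Task 3: deadline = 28
  Task 4: deadline = 35
Priority order (highest first): [5, 1, 2, 3, 4]
Highest priority task = 5

5


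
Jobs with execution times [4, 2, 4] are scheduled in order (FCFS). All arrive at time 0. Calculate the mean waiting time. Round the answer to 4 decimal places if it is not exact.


FCFS order (as given): [4, 2, 4]
Waiting times:
  Job 1: wait = 0
  Job 2: wait = 4
  Job 3: wait = 6
Sum of waiting times = 10
Average waiting time = 10/3 = 3.3333

3.3333


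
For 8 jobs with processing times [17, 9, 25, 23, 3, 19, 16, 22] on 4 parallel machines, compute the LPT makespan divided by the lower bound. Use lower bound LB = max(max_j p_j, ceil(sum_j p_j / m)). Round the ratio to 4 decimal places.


LPT order: [25, 23, 22, 19, 17, 16, 9, 3]
Machine loads after assignment: [28, 32, 38, 36]
LPT makespan = 38
Lower bound = max(max_job, ceil(total/4)) = max(25, 34) = 34
Ratio = 38 / 34 = 1.1176

1.1176


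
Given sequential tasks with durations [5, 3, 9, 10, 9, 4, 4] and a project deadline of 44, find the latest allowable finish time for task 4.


LF(activity 4) = deadline - sum of successor durations
Successors: activities 5 through 7 with durations [9, 4, 4]
Sum of successor durations = 17
LF = 44 - 17 = 27

27


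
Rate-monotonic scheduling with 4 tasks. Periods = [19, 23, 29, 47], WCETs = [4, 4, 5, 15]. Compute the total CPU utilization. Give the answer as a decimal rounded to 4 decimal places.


Compute individual utilizations (exact fractions):
  Task 1: C/T = 4/19 (approx. 0.2105)
  Task 2: C/T = 4/23 (approx. 0.1739)
  Task 3: C/T = 5/29 (approx. 0.1724)
  Task 4: C/T = 15/47 (approx. 0.3191)
Total utilization U = 4/19 + 4/23 + 5/29 + 15/47 = 521774/595631
Rounded to 4 decimal places: U = 0.8760
RM (Liu & Layland) bound for 4 tasks = 0.756828; compare with U = 521774/595631 (approx. 0.876002)
bound < U <= 1, so the RM sufficient condition is not met (inconclusive; an exact test such as response-time analysis is needed).

0.8760


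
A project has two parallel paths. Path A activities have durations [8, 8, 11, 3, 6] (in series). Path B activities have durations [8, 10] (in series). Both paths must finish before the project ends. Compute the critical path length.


Path A total = 8 + 8 + 11 + 3 + 6 = 36
Path B total = 8 + 10 = 18
Critical path = longest path = max(36, 18) = 36

36


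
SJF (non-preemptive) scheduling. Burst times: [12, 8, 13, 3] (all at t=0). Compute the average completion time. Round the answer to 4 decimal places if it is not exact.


SJF order (ascending): [3, 8, 12, 13]
Completion times:
  Job 1: burst=3, C=3
  Job 2: burst=8, C=11
  Job 3: burst=12, C=23
  Job 4: burst=13, C=36
Average completion = 73/4 = 18.25

18.25


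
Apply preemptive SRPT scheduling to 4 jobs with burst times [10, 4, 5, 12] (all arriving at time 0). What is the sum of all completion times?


Since all jobs arrive at t=0, SRPT equals SPT ordering.
SPT order: [4, 5, 10, 12]
Completion times:
  Job 1: p=4, C=4
  Job 2: p=5, C=9
  Job 3: p=10, C=19
  Job 4: p=12, C=31
Total completion time = 4 + 9 + 19 + 31 = 63

63


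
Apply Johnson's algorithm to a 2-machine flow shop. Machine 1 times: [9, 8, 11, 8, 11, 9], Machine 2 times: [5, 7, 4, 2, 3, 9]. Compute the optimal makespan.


Apply Johnson's rule:
  Group 1 (a <= b): [(6, 9, 9)]
  Group 2 (a > b): [(2, 8, 7), (1, 9, 5), (3, 11, 4), (5, 11, 3), (4, 8, 2)]
Optimal job order: [6, 2, 1, 3, 5, 4]
Schedule:
  Job 6: M1 done at 9, M2 done at 18
  Job 2: M1 done at 17, M2 done at 25
  Job 1: M1 done at 26, M2 done at 31
  Job 3: M1 done at 37, M2 done at 41
  Job 5: M1 done at 48, M2 done at 51
  Job 4: M1 done at 56, M2 done at 58
Makespan = 58

58


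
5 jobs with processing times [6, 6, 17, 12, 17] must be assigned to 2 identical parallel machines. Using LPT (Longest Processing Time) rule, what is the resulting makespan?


Sort jobs in decreasing order (LPT): [17, 17, 12, 6, 6]
Assign each job to the least loaded machine:
  Machine 1: jobs [17, 12], load = 29
  Machine 2: jobs [17, 6, 6], load = 29
Makespan = max load = 29

29


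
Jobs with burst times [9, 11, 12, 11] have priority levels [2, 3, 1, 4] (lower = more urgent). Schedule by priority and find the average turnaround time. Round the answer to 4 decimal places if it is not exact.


Sort by priority (ascending = highest first):
Order: [(1, 12), (2, 9), (3, 11), (4, 11)]
Completion times:
  Priority 1, burst=12, C=12
  Priority 2, burst=9, C=21
  Priority 3, burst=11, C=32
  Priority 4, burst=11, C=43
Average turnaround = 108/4 = 27.0

27.0


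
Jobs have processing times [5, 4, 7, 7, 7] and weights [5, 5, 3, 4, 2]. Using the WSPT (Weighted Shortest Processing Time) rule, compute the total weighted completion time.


Compute p/w ratios and sort ascending (WSPT): [(4, 5), (5, 5), (7, 4), (7, 3), (7, 2)]
Compute weighted completion times:
  Job (p=4,w=5): C=4, w*C=5*4=20
  Job (p=5,w=5): C=9, w*C=5*9=45
  Job (p=7,w=4): C=16, w*C=4*16=64
  Job (p=7,w=3): C=23, w*C=3*23=69
  Job (p=7,w=2): C=30, w*C=2*30=60
Total weighted completion time = 258

258


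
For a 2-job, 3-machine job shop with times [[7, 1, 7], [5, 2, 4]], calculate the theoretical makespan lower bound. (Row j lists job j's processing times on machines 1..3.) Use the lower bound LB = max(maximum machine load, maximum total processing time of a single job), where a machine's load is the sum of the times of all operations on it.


Machine loads:
  Machine 1: 7 + 5 = 12
  Machine 2: 1 + 2 = 3
  Machine 3: 7 + 4 = 11
Max machine load = 12
Job totals:
  Job 1: 15
  Job 2: 11
Max job total = 15
Lower bound = max(12, 15) = 15

15


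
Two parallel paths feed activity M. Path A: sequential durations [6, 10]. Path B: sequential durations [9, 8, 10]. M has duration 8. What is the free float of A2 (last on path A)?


ES(A2) = sum of predecessors on chain A = 6
EF(A2) = ES + duration = 6 + 10 = 16
Successor of A2 is M. ES(M) = max(sum(A), sum(B)) = max(16, 27) = 27
Free float = ES(successor) - EF(current) = 27 - 16 = 11

11


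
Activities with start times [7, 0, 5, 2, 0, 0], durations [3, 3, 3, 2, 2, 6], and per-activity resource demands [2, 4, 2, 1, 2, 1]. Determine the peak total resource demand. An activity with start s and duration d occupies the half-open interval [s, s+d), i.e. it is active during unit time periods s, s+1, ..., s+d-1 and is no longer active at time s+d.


Each activity i is active on [start_i, start_i + duration_i).
Compute total resource usage per time slot:
  t=0: active resources = [4, 2, 1], total = 7
  t=1: active resources = [4, 2, 1], total = 7
  t=2: active resources = [4, 1, 1], total = 6
  t=3: active resources = [1, 1], total = 2
  t=4: active resources = [1], total = 1
  t=5: active resources = [2, 1], total = 3
  t=6: active resources = [2], total = 2
  t=7: active resources = [2, 2], total = 4
  t=8: active resources = [2], total = 2
  t=9: active resources = [2], total = 2
Peak resource demand = 7

7


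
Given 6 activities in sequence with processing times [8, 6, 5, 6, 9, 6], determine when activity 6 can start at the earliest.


Activity 6 starts after activities 1 through 5 complete.
Predecessor durations: [8, 6, 5, 6, 9]
ES = 8 + 6 + 5 + 6 + 9 = 34

34


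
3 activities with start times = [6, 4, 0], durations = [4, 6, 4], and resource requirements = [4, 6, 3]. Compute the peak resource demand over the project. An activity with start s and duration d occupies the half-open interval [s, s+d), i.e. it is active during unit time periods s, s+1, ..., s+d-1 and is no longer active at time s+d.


Each activity i is active on [start_i, start_i + duration_i).
Compute total resource usage per time slot:
  t=0: active resources = [3], total = 3
  t=1: active resources = [3], total = 3
  t=2: active resources = [3], total = 3
  t=3: active resources = [3], total = 3
  t=4: active resources = [6], total = 6
  t=5: active resources = [6], total = 6
  t=6: active resources = [4, 6], total = 10
  t=7: active resources = [4, 6], total = 10
  t=8: active resources = [4, 6], total = 10
  t=9: active resources = [4, 6], total = 10
Peak resource demand = 10

10


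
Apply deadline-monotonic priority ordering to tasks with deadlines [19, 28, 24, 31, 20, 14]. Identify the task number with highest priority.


Sort tasks by relative deadline (ascending):
  Task 6: deadline = 14
  Task 1: deadline = 19
  Task 5: deadline = 20
  Task 3: deadline = 24
  Task 2: deadline = 28
  Task 4: deadline = 31
Priority order (highest first): [6, 1, 5, 3, 2, 4]
Highest priority task = 6

6


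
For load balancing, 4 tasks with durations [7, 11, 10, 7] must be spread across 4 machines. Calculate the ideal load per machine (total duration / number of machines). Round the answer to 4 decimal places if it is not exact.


Total processing time = 7 + 11 + 10 + 7 = 35
Number of machines = 4
Ideal balanced load = 35 / 4 = 8.75

8.75


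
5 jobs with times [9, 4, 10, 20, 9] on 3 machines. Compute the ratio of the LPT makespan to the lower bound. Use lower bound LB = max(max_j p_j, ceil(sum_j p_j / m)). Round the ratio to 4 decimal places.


LPT order: [20, 10, 9, 9, 4]
Machine loads after assignment: [20, 14, 18]
LPT makespan = 20
Lower bound = max(max_job, ceil(total/3)) = max(20, 18) = 20
Ratio = 20 / 20 = 1.0

1.0


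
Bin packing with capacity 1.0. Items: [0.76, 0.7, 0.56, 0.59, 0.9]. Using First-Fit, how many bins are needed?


Place items sequentially using First-Fit:
  Item 0.76 -> new Bin 1
  Item 0.7 -> new Bin 2
  Item 0.56 -> new Bin 3
  Item 0.59 -> new Bin 4
  Item 0.9 -> new Bin 5
Total bins used = 5

5


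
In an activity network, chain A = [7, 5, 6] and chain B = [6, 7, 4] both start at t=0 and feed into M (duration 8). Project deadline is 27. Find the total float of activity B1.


Forward pass: ES(B1) = sum of predecessors on chain B = 0
EF = ES + duration = 0 + 6 = 6
Backward pass: LF(M) = deadline = 27; LS(M) = 27 - 8 = 19
LF(B1) = LS(M) - sum(successors on chain B) = 19 - 11 = 8
LS = LF - duration = 8 - 6 = 2
Total float = LS - ES = 2 - 0 = 2

2


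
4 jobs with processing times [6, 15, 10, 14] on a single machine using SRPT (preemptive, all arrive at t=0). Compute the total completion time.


Since all jobs arrive at t=0, SRPT equals SPT ordering.
SPT order: [6, 10, 14, 15]
Completion times:
  Job 1: p=6, C=6
  Job 2: p=10, C=16
  Job 3: p=14, C=30
  Job 4: p=15, C=45
Total completion time = 6 + 16 + 30 + 45 = 97

97


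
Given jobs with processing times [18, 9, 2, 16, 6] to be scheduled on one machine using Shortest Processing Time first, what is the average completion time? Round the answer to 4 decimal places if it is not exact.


Sort jobs by processing time (SPT order): [2, 6, 9, 16, 18]
Compute completion times sequentially:
  Job 1: processing = 2, completes at 2
  Job 2: processing = 6, completes at 8
  Job 3: processing = 9, completes at 17
  Job 4: processing = 16, completes at 33
  Job 5: processing = 18, completes at 51
Sum of completion times = 111
Average completion time = 111/5 = 22.2

22.2


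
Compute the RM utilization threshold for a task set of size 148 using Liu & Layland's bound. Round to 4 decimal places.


Compute 2^(1/148) = 1.0046944113
Subtract 1: 1.0046944113 - 1 = 0.0046944113
Multiply by n: 148 * 0.0046944113 = 0.6947728724
Round to 4 dp: 0.6948

0.6948


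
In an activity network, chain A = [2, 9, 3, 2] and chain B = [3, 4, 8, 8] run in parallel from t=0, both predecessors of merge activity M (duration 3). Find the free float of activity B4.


ES(B4) = sum of predecessors on chain B = 15
EF(B4) = ES + duration = 15 + 8 = 23
Successor of B4 is M. ES(M) = max(sum(A), sum(B)) = max(16, 23) = 23
Free float = ES(successor) - EF(current) = 23 - 23 = 0

0


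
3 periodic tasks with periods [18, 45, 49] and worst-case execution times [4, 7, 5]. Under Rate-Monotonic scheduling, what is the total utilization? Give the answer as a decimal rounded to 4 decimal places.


Compute individual utilizations (exact fractions):
  Task 1: C/T = 4/18 = 2/9 (approx. 0.2222)
  Task 2: C/T = 7/45 (approx. 0.1556)
  Task 3: C/T = 5/49 (approx. 0.102)
Total utilization U = 2/9 + 7/45 + 5/49 = 1058/2205
Rounded to 4 decimal places: U = 0.4798
RM (Liu & Layland) bound for 3 tasks = 0.779763; compare with U = 1058/2205 (approx. 0.479819)
U <= bound, so schedulable by RM sufficient condition.

0.4798


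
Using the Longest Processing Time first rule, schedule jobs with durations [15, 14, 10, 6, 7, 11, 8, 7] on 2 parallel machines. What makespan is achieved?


Sort jobs in decreasing order (LPT): [15, 14, 11, 10, 8, 7, 7, 6]
Assign each job to the least loaded machine:
  Machine 1: jobs [15, 10, 8, 6], load = 39
  Machine 2: jobs [14, 11, 7, 7], load = 39
Makespan = max load = 39

39


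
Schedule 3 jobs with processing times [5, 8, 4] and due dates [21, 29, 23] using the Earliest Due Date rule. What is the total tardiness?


Sort by due date (EDD order): [(5, 21), (4, 23), (8, 29)]
Compute completion times and tardiness:
  Job 1: p=5, d=21, C=5, tardiness=max(0,5-21)=0
  Job 2: p=4, d=23, C=9, tardiness=max(0,9-23)=0
  Job 3: p=8, d=29, C=17, tardiness=max(0,17-29)=0
Total tardiness = 0

0


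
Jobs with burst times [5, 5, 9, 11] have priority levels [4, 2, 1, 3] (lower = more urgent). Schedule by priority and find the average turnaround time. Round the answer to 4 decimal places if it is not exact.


Sort by priority (ascending = highest first):
Order: [(1, 9), (2, 5), (3, 11), (4, 5)]
Completion times:
  Priority 1, burst=9, C=9
  Priority 2, burst=5, C=14
  Priority 3, burst=11, C=25
  Priority 4, burst=5, C=30
Average turnaround = 78/4 = 19.5

19.5


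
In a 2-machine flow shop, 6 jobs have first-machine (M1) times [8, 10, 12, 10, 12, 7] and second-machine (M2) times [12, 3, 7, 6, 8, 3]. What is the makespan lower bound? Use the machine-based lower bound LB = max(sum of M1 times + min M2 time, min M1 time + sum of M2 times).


LB1 = sum(M1 times) + min(M2 times) = 59 + 3 = 62
LB2 = min(M1 times) + sum(M2 times) = 7 + 39 = 46
Lower bound = max(LB1, LB2) = max(62, 46) = 62

62


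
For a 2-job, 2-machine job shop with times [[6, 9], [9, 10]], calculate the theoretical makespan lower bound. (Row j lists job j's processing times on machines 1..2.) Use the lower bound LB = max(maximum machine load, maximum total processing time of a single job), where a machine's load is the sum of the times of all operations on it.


Machine loads:
  Machine 1: 6 + 9 = 15
  Machine 2: 9 + 10 = 19
Max machine load = 19
Job totals:
  Job 1: 15
  Job 2: 19
Max job total = 19
Lower bound = max(19, 19) = 19

19


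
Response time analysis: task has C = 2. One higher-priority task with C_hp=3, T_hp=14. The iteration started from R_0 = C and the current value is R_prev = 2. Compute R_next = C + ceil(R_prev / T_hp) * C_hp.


R_next = C + ceil(R_prev / T_hp) * C_hp
ceil(2 / 14) = ceil(0.1429) = 1
Interference = 1 * 3 = 3
R_next = 2 + 3 = 5

5


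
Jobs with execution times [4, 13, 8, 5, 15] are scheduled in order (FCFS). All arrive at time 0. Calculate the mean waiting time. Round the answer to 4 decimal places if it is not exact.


FCFS order (as given): [4, 13, 8, 5, 15]
Waiting times:
  Job 1: wait = 0
  Job 2: wait = 4
  Job 3: wait = 17
  Job 4: wait = 25
  Job 5: wait = 30
Sum of waiting times = 76
Average waiting time = 76/5 = 15.2

15.2


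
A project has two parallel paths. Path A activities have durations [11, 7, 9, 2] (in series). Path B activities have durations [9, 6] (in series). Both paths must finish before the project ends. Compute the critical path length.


Path A total = 11 + 7 + 9 + 2 = 29
Path B total = 9 + 6 = 15
Critical path = longest path = max(29, 15) = 29

29


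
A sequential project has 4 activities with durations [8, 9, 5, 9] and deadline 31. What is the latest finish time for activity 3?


LF(activity 3) = deadline - sum of successor durations
Successors: activities 4 through 4 with durations [9]
Sum of successor durations = 9
LF = 31 - 9 = 22

22


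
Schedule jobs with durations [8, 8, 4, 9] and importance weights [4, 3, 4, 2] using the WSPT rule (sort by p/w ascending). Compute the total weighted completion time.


Compute p/w ratios and sort ascending (WSPT): [(4, 4), (8, 4), (8, 3), (9, 2)]
Compute weighted completion times:
  Job (p=4,w=4): C=4, w*C=4*4=16
  Job (p=8,w=4): C=12, w*C=4*12=48
  Job (p=8,w=3): C=20, w*C=3*20=60
  Job (p=9,w=2): C=29, w*C=2*29=58
Total weighted completion time = 182

182


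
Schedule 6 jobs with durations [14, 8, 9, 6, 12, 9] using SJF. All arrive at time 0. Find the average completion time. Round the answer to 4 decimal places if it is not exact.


SJF order (ascending): [6, 8, 9, 9, 12, 14]
Completion times:
  Job 1: burst=6, C=6
  Job 2: burst=8, C=14
  Job 3: burst=9, C=23
  Job 4: burst=9, C=32
  Job 5: burst=12, C=44
  Job 6: burst=14, C=58
Average completion = 177/6 = 29.5

29.5


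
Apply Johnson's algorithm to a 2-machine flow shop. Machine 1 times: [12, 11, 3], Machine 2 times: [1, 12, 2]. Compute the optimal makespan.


Apply Johnson's rule:
  Group 1 (a <= b): [(2, 11, 12)]
  Group 2 (a > b): [(3, 3, 2), (1, 12, 1)]
Optimal job order: [2, 3, 1]
Schedule:
  Job 2: M1 done at 11, M2 done at 23
  Job 3: M1 done at 14, M2 done at 25
  Job 1: M1 done at 26, M2 done at 27
Makespan = 27

27


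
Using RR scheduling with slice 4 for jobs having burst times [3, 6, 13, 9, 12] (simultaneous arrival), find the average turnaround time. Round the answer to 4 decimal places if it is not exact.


Time quantum = 4
Execution trace:
  J1 runs 3 units, time = 3
  J2 runs 4 units, time = 7
  J3 runs 4 units, time = 11
  J4 runs 4 units, time = 15
  J5 runs 4 units, time = 19
  J2 runs 2 units, time = 21
  J3 runs 4 units, time = 25
  J4 runs 4 units, time = 29
  J5 runs 4 units, time = 33
  J3 runs 4 units, time = 37
  J4 runs 1 units, time = 38
  J5 runs 4 units, time = 42
  J3 runs 1 units, time = 43
Finish times: [3, 21, 43, 38, 42]
Average turnaround = 147/5 = 29.4

29.4


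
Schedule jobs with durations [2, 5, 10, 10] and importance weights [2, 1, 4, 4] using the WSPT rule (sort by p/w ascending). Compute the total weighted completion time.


Compute p/w ratios and sort ascending (WSPT): [(2, 2), (10, 4), (10, 4), (5, 1)]
Compute weighted completion times:
  Job (p=2,w=2): C=2, w*C=2*2=4
  Job (p=10,w=4): C=12, w*C=4*12=48
  Job (p=10,w=4): C=22, w*C=4*22=88
  Job (p=5,w=1): C=27, w*C=1*27=27
Total weighted completion time = 167

167


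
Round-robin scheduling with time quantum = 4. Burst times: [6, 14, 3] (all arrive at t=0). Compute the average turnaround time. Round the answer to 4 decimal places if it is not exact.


Time quantum = 4
Execution trace:
  J1 runs 4 units, time = 4
  J2 runs 4 units, time = 8
  J3 runs 3 units, time = 11
  J1 runs 2 units, time = 13
  J2 runs 4 units, time = 17
  J2 runs 4 units, time = 21
  J2 runs 2 units, time = 23
Finish times: [13, 23, 11]
Average turnaround = 47/3 = 15.6667

15.6667


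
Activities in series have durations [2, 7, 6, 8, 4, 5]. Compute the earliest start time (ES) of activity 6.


Activity 6 starts after activities 1 through 5 complete.
Predecessor durations: [2, 7, 6, 8, 4]
ES = 2 + 7 + 6 + 8 + 4 = 27

27


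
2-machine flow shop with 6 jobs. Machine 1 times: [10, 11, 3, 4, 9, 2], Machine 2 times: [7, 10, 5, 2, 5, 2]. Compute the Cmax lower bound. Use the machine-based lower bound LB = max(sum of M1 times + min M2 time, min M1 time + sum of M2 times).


LB1 = sum(M1 times) + min(M2 times) = 39 + 2 = 41
LB2 = min(M1 times) + sum(M2 times) = 2 + 31 = 33
Lower bound = max(LB1, LB2) = max(41, 33) = 41

41


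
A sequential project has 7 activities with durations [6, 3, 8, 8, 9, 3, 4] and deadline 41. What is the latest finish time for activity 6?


LF(activity 6) = deadline - sum of successor durations
Successors: activities 7 through 7 with durations [4]
Sum of successor durations = 4
LF = 41 - 4 = 37

37


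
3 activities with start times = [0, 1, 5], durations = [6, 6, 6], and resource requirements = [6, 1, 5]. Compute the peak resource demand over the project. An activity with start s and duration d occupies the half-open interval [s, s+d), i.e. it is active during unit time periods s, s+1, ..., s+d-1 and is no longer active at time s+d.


Each activity i is active on [start_i, start_i + duration_i).
Compute total resource usage per time slot:
  t=0: active resources = [6], total = 6
  t=1: active resources = [6, 1], total = 7
  t=2: active resources = [6, 1], total = 7
  t=3: active resources = [6, 1], total = 7
  t=4: active resources = [6, 1], total = 7
  t=5: active resources = [6, 1, 5], total = 12
  t=6: active resources = [1, 5], total = 6
  t=7: active resources = [5], total = 5
  t=8: active resources = [5], total = 5
  t=9: active resources = [5], total = 5
  t=10: active resources = [5], total = 5
Peak resource demand = 12

12
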